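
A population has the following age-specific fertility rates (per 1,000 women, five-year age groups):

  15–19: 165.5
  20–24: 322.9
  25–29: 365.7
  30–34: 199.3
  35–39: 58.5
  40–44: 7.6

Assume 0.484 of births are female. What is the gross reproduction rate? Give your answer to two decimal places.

Proportion female at birth = 0.484.
Sum of ASFRs = 165.5 + 322.9 + 365.7 + 199.3 + 58.5 + 7.6 = 1119.5
TFR = 5 × 1119.5 / 1000 = 5.5975
GRR = 0.484 × 5.5975 = 2.70919

2.71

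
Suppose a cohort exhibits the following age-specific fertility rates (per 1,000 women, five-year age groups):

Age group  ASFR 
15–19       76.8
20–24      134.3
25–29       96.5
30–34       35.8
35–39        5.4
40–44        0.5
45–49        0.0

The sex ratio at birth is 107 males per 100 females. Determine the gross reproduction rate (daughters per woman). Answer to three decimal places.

0.844

Proportion female at birth = 100 / (100 + 107) = 0.48309.
Sum of ASFRs = 76.8 + 134.3 + 96.5 + 35.8 + 5.4 + 0.5 + 0.0 = 349.3
TFR = 5 × 349.3 / 1000 = 1.7465
GRR = 0.48309 × 1.7465 = 0.84372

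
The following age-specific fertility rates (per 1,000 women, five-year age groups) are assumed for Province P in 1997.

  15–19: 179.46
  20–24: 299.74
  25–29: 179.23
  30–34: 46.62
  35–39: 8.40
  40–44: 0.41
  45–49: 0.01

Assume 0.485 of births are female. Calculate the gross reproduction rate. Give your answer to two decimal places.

Proportion female at birth = 0.485.
Sum of ASFRs = 179.46 + 299.74 + 179.23 + 46.62 + 8.40 + 0.41 + 0.01 = 713.87
TFR = 5 × 713.87 / 1000 = 3.56935
GRR = 0.485 × 3.56935 = 1.73113

1.73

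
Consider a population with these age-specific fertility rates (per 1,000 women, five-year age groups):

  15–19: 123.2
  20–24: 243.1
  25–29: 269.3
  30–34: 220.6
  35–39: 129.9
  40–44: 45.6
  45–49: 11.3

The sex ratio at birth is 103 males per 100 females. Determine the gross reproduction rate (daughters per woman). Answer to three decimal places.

2.569

Proportion female at birth = 100 / (100 + 103) = 0.49261.
Sum of ASFRs = 123.2 + 243.1 + 269.3 + 220.6 + 129.9 + 45.6 + 11.3 = 1043.0
TFR = 5 × 1043.0 / 1000 = 5.215
GRR = 0.49261 × 5.215 = 2.56896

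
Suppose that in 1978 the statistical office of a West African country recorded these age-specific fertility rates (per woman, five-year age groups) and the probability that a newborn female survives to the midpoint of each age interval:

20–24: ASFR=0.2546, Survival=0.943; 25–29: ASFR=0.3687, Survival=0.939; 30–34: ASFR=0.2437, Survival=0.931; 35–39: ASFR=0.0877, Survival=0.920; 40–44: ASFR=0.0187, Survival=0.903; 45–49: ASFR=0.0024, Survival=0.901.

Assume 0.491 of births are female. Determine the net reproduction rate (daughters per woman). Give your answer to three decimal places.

Proportion female at birth = 0.491.
Survival-weighted fertility by age (5·fₓ·Sₓ):
  20–24: 5 × 0.2546 × 0.943 = 1.20044
  25–29: 5 × 0.3687 × 0.939 = 1.73105
  30–34: 5 × 0.2437 × 0.931 = 1.13442
  35–39: 5 × 0.0877 × 0.920 = 0.40342
  40–44: 5 × 0.0187 × 0.903 = 0.08443
  45–49: 5 × 0.0024 × 0.901 = 0.01081
Sum = 4.56457
NRR = 0.491 × 4.56457 = 2.24120
NRR > 1, so each generation more than replaces itself.

2.241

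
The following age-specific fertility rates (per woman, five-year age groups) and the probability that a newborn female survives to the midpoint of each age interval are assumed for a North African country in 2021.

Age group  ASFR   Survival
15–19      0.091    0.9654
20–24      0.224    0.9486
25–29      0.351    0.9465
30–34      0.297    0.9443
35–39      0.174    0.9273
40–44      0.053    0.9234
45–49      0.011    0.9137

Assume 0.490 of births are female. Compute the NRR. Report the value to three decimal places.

Proportion female at birth = 0.490.
Weighting each age-specific rate by interval width and survival:
  15–19: 5 × 0.091 × 0.9654 = 0.43926
  20–24: 5 × 0.224 × 0.9486 = 1.06243
  25–29: 5 × 0.351 × 0.9465 = 1.66111
  30–34: 5 × 0.297 × 0.9443 = 1.40229
  35–39: 5 × 0.174 × 0.9273 = 0.80675
  40–44: 5 × 0.053 × 0.9234 = 0.24470
  45–49: 5 × 0.011 × 0.9137 = 0.05025
Sum = 5.66679
NRR = 0.490 × 5.66679 = 2.77673
With NRR above 1 the population is above replacement fertility.

2.777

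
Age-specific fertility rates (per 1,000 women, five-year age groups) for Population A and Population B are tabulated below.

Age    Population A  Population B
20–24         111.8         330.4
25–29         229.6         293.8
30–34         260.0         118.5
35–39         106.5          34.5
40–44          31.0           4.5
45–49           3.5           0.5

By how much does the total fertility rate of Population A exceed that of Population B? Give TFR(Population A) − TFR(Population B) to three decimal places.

Population A:
  Sum of ASFRs = 111.8 + 229.6 + 260.0 + 106.5 + 31.0 + 3.5 = 742.4
  TFR = 5 × 742.4 / 1000 = 3.712
Population B:
  Sum of ASFRs = 330.4 + 293.8 + 118.5 + 34.5 + 4.5 + 0.5 = 782.2
  TFR = 5 × 782.2 / 1000 = 3.911
Difference = 3.712 − 3.911 = -0.199

-0.199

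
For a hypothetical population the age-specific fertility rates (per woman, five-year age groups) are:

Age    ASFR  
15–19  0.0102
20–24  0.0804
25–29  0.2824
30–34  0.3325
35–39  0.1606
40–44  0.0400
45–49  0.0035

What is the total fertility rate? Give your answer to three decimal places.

4.548

Sum of ASFRs = 0.0102 + 0.0804 + 0.2824 + 0.3325 + 0.1606 + 0.0400 + 0.0035 = 0.9096
TFR = 5 × 0.9096 = 4.548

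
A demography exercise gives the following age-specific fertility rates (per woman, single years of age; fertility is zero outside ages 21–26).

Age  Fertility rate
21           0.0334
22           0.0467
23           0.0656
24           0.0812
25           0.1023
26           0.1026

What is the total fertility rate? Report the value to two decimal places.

Sum of ASFRs = 0.0334 + 0.0467 + 0.0656 + 0.0812 + 0.1023 + 0.1026 = 0.4318
TFR = 0.4318

0.43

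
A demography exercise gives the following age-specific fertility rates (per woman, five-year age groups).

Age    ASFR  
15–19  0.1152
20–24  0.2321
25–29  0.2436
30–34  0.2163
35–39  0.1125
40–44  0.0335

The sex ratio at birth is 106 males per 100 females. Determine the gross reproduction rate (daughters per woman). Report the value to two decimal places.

Proportion female at birth = 100 / (100 + 106) = 0.48544.
Sum of ASFRs = 0.1152 + 0.2321 + 0.2436 + 0.2163 + 0.1125 + 0.0335 = 0.9532
TFR = 5 × 0.9532 = 4.766
GRR = 0.48544 × 4.766 = 2.31361

2.31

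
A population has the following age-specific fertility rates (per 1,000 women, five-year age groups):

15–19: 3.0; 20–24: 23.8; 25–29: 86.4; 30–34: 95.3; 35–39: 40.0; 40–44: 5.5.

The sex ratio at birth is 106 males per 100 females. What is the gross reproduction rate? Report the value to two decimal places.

0.62

Proportion female at birth = 100 / (100 + 106) = 0.48544.
Sum of ASFRs = 3.0 + 23.8 + 86.4 + 95.3 + 40.0 + 5.5 = 254.0
TFR = 5 × 254.0 / 1000 = 1.27
GRR = 0.48544 × 1.27 = 0.61651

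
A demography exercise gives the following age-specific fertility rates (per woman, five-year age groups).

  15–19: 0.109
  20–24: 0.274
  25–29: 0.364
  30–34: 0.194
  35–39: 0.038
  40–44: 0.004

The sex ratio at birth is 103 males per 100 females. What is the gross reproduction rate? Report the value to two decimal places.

2.42

Proportion female at birth = 100 / (100 + 103) = 0.49261.
Sum of ASFRs = 0.109 + 0.274 + 0.364 + 0.194 + 0.038 + 0.004 = 0.983
TFR = 5 × 0.983 = 4.915
GRR = 0.49261 × 4.915 = 2.42118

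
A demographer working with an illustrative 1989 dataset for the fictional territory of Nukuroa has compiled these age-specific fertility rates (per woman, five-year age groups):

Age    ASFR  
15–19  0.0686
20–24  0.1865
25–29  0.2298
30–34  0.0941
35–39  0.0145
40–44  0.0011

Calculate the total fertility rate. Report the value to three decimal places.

2.973

Sum of ASFRs = 0.0686 + 0.1865 + 0.2298 + 0.0941 + 0.0145 + 0.0011 = 0.5946
TFR = 5 × 0.5946 = 2.973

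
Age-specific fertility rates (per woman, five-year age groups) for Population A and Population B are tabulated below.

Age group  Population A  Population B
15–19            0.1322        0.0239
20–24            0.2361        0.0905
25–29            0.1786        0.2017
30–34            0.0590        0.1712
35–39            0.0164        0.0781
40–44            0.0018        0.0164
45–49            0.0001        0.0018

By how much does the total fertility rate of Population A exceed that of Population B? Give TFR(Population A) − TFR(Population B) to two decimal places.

0.20

Population A:
  Sum of ASFRs = 0.1322 + 0.2361 + 0.1786 + 0.0590 + 0.0164 + 0.0018 + 0.0001 = 0.6242
  TFR = 5 × 0.6242 = 3.121
Population B:
  Sum of ASFRs = 0.0239 + 0.0905 + 0.2017 + 0.1712 + 0.0781 + 0.0164 + 0.0018 = 0.5836
  TFR = 5 × 0.5836 = 2.918
Difference = 3.121 − 2.918 = 0.203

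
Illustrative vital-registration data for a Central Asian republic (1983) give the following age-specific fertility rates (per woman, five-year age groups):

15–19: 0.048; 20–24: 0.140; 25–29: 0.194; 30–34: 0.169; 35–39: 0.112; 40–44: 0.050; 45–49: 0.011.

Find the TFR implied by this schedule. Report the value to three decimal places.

Sum of ASFRs = 0.048 + 0.140 + 0.194 + 0.169 + 0.112 + 0.050 + 0.011 = 0.724
TFR = 5 × 0.724 = 3.62

3.620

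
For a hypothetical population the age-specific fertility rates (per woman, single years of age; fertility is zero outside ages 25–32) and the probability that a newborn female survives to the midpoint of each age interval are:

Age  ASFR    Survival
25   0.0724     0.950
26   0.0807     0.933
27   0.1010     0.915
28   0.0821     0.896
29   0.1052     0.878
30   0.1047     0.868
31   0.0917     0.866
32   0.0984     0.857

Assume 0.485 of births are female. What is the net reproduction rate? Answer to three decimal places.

0.319

Proportion female at birth = 0.485.
Per-age-group product (1 × ASFR × survival probability):
  25: 1 × 0.0724 × 0.950 = 0.06878
  26: 1 × 0.0807 × 0.933 = 0.07529
  27: 1 × 0.1010 × 0.915 = 0.09242
  28: 1 × 0.0821 × 0.896 = 0.07356
  29: 1 × 0.1052 × 0.878 = 0.09237
  30: 1 × 0.1047 × 0.868 = 0.09088
  31: 1 × 0.0917 × 0.866 = 0.07941
  32: 1 × 0.0984 × 0.857 = 0.08433
Sum = 0.65704
NRR = 0.485 × 0.65704 = 0.31866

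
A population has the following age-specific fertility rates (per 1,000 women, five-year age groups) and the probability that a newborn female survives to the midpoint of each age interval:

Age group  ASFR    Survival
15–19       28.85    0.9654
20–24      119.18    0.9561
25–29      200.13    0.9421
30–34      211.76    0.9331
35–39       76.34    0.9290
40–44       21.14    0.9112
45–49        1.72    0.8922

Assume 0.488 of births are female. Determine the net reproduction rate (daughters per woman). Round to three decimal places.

1.512

Proportion female at birth = 0.488.
Per-age-group product (5 × ASFR × survival probability):
  15–19: 5 × 28.85/1000 × 0.9654 = 0.13926
  20–24: 5 × 119.18/1000 × 0.9561 = 0.56974
  25–29: 5 × 200.13/1000 × 0.9421 = 0.94271
  30–34: 5 × 211.76/1000 × 0.9331 = 0.98797
  35–39: 5 × 76.34/1000 × 0.9290 = 0.35460
  40–44: 5 × 21.14/1000 × 0.9112 = 0.09631
  45–49: 5 × 1.72/1000 × 0.8922 = 0.00767
Sum = 3.09826
NRR = 0.488 × 3.09826 = 1.51195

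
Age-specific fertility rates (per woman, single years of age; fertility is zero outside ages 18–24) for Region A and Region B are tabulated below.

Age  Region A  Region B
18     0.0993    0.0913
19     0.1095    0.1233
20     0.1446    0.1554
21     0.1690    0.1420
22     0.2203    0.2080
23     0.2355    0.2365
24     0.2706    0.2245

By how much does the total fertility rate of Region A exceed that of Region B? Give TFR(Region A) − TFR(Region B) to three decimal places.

0.068

Region A:
  Sum of ASFRs = 0.0993 + 0.1095 + 0.1446 + 0.1690 + 0.2203 + 0.2355 + 0.2706 = 1.2488
  TFR = 1.2488
Region B:
  Sum of ASFRs = 0.0913 + 0.1233 + 0.1554 + 0.1420 + 0.2080 + 0.2365 + 0.2245 = 1.1810
  TFR = 1.181
Difference = 1.2488 − 1.181 = 0.0678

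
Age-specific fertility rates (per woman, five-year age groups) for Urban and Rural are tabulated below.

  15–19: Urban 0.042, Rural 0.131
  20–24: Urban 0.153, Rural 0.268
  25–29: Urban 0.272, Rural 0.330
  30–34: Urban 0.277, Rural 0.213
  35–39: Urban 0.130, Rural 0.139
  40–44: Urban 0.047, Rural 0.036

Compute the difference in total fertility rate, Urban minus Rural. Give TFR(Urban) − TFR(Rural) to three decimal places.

Urban:
  Sum of ASFRs = 0.042 + 0.153 + 0.272 + 0.277 + 0.130 + 0.047 = 0.921
  TFR = 5 × 0.921 = 4.605
Rural:
  Sum of ASFRs = 0.131 + 0.268 + 0.330 + 0.213 + 0.139 + 0.036 = 1.117
  TFR = 5 × 1.117 = 5.585
Difference = 4.605 − 5.585 = -0.98

-0.980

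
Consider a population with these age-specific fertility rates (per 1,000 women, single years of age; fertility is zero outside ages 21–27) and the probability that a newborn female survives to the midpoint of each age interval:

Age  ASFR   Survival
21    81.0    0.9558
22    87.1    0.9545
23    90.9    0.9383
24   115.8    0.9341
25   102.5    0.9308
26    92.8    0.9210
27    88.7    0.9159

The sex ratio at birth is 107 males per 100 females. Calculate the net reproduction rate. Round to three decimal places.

0.298

Proportion female at birth = 100 / (100 + 107) = 0.48309.
Each age group contributes 1 × ASFR × survival:
  21: 1 × 81.0/1000 × 0.9558 = 0.07742
  22: 1 × 87.1/1000 × 0.9545 = 0.08314
  23: 1 × 90.9/1000 × 0.9383 = 0.08529
  24: 1 × 115.8/1000 × 0.9341 = 0.10817
  25: 1 × 102.5/1000 × 0.9308 = 0.09541
  26: 1 × 92.8/1000 × 0.9210 = 0.08547
  27: 1 × 88.7/1000 × 0.9159 = 0.08124
Sum = 0.61614
NRR = 0.48309 × 0.61614 = 0.29765
NRR < 1, so the cohort does not fully replace itself.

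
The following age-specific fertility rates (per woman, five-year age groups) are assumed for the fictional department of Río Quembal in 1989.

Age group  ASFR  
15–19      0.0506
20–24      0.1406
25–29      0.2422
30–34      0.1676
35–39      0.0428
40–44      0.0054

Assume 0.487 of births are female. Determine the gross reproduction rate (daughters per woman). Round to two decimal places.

Proportion female at birth = 0.487.
Sum of ASFRs = 0.0506 + 0.1406 + 0.2422 + 0.1676 + 0.0428 + 0.0054 = 0.6492
TFR = 5 × 0.6492 = 3.246
GRR = 0.487 × 3.246 = 1.58080

1.58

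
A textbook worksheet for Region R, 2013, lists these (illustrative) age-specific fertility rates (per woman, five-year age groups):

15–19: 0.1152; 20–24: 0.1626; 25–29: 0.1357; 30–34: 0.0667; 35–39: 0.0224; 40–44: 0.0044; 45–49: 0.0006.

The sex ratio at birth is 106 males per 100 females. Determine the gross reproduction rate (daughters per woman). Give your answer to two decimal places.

1.23

Proportion female at birth = 100 / (100 + 106) = 0.48544.
Sum of ASFRs = 0.1152 + 0.1626 + 0.1357 + 0.0667 + 0.0224 + 0.0044 + 0.0006 = 0.5076
TFR = 5 × 0.5076 = 2.538
GRR = 0.48544 × 2.538 = 1.23205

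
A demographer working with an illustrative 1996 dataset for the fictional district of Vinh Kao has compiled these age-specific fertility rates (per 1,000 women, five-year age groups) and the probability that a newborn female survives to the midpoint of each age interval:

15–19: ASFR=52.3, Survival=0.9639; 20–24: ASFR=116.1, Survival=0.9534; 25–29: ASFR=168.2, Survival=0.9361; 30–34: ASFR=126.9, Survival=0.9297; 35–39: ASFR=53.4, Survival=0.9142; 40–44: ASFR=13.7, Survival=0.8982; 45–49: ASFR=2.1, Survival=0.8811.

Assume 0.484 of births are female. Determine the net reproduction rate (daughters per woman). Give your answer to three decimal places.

1.209

Proportion female at birth = 0.484.
Weighting each age-specific rate by interval width and survival:
  15–19: 5 × 52.3/1000 × 0.9639 = 0.25206
  20–24: 5 × 116.1/1000 × 0.9534 = 0.55345
  25–29: 5 × 168.2/1000 × 0.9361 = 0.78726
  30–34: 5 × 126.9/1000 × 0.9297 = 0.58989
  35–39: 5 × 53.4/1000 × 0.9142 = 0.24409
  40–44: 5 × 13.7/1000 × 0.8982 = 0.06153
  45–49: 5 × 2.1/1000 × 0.8811 = 0.00925
Sum = 2.49753
NRR = 0.484 × 2.49753 = 1.20880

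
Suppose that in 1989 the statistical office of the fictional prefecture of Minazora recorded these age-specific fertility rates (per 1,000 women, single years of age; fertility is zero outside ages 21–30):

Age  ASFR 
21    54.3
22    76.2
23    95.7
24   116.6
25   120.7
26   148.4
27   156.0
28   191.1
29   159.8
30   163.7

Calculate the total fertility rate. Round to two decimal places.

1.28

Sum of ASFRs = 54.3 + 76.2 + 95.7 + 116.6 + 120.7 + 148.4 + 156.0 + 191.1 + 159.8 + 163.7 = 1282.5
TFR = 1282.5 / 1000 = 1.2825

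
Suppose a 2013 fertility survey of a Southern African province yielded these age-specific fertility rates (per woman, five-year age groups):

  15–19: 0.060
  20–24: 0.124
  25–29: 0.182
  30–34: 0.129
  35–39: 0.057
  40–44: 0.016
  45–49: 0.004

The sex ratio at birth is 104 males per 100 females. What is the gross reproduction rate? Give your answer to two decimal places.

Proportion female at birth = 100 / (100 + 104) = 0.49020.
Sum of ASFRs = 0.060 + 0.124 + 0.182 + 0.129 + 0.057 + 0.016 + 0.004 = 0.572
TFR = 5 × 0.572 = 2.86
GRR = 0.49020 × 2.86 = 1.40197

1.40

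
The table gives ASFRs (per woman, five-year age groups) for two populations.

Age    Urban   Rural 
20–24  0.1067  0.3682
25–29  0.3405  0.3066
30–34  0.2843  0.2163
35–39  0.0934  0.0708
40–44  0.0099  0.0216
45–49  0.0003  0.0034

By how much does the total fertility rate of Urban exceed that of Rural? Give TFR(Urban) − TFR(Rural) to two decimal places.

-0.76

Urban:
  Sum of ASFRs = 0.1067 + 0.3405 + 0.2843 + 0.0934 + 0.0099 + 0.0003 = 0.8351
  TFR = 5 × 0.8351 = 4.1755
Rural:
  Sum of ASFRs = 0.3682 + 0.3066 + 0.2163 + 0.0708 + 0.0216 + 0.0034 = 0.9869
  TFR = 5 × 0.9869 = 4.9345
Difference = 4.1755 − 4.9345 = -0.759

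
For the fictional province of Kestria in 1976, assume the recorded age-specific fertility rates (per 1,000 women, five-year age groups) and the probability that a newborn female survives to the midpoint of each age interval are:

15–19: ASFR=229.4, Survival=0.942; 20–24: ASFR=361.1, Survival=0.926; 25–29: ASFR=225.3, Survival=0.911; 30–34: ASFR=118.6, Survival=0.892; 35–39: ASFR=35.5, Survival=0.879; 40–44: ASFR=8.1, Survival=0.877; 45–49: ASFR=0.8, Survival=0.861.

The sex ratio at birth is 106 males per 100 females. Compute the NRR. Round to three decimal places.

Proportion female at birth = 100 / (100 + 106) = 0.48544.
Weighting each age-specific rate by interval width and survival:
  15–19: 5 × 229.4/1000 × 0.942 = 1.08047
  20–24: 5 × 361.1/1000 × 0.926 = 1.67189
  25–29: 5 × 225.3/1000 × 0.911 = 1.02624
  30–34: 5 × 118.6/1000 × 0.892 = 0.52896
  35–39: 5 × 35.5/1000 × 0.879 = 0.15602
  40–44: 5 × 8.1/1000 × 0.877 = 0.03552
  45–49: 5 × 0.8/1000 × 0.861 = 0.00344
Sum = 4.50254
NRR = 0.48544 × 4.50254 = 2.18571

2.186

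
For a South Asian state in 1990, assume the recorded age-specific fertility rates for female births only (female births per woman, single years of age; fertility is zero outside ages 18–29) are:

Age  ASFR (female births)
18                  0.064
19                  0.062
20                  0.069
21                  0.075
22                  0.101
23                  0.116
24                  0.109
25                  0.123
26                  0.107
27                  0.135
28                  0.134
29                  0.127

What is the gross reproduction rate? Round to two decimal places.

Sum of female ASFRs = 0.064 + 0.062 + 0.069 + 0.075 + 0.101 + 0.116 + 0.109 + 0.123 + 0.107 + 0.135 + 0.134 + 0.127 = 1.222
GRR = 1.222

1.22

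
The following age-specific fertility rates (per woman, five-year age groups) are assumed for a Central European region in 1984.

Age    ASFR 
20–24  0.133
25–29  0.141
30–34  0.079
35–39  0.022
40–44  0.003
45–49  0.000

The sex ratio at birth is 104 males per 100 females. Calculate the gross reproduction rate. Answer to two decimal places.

Proportion female at birth = 100 / (100 + 104) = 0.49020.
Sum of ASFRs = 0.133 + 0.141 + 0.079 + 0.022 + 0.003 + 0.000 = 0.378
TFR = 5 × 0.378 = 1.89
GRR = 0.49020 × 1.89 = 0.92648

0.93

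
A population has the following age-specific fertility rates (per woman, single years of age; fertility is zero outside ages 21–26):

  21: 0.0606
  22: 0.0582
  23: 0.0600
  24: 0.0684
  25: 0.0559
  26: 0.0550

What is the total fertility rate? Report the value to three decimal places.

Sum of ASFRs = 0.0606 + 0.0582 + 0.0600 + 0.0684 + 0.0559 + 0.0550 = 0.3581
TFR = 0.3581

0.358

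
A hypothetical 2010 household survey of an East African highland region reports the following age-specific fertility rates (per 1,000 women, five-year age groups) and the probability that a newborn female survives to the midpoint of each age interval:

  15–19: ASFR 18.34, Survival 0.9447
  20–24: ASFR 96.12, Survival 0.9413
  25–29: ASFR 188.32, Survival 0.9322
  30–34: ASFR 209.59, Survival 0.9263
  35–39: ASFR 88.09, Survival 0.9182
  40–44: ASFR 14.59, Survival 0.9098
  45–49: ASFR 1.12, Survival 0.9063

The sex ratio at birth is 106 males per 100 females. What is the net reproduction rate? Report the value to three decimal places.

1.390

Proportion female at birth = 100 / (100 + 106) = 0.48544.
Per-age-group product (5 × ASFR × survival probability):
  15–19: 5 × 18.34/1000 × 0.9447 = 0.08663
  20–24: 5 × 96.12/1000 × 0.9413 = 0.45239
  25–29: 5 × 188.32/1000 × 0.9322 = 0.87776
  30–34: 5 × 209.59/1000 × 0.9263 = 0.97072
  35–39: 5 × 88.09/1000 × 0.9182 = 0.40442
  40–44: 5 × 14.59/1000 × 0.9098 = 0.06637
  45–49: 5 × 1.12/1000 × 0.9063 = 0.00508
Sum = 2.86337
NRR = 0.48544 × 2.86337 = 1.38999
An NRR exceeding 1 indicates intrinsic growth under these rates.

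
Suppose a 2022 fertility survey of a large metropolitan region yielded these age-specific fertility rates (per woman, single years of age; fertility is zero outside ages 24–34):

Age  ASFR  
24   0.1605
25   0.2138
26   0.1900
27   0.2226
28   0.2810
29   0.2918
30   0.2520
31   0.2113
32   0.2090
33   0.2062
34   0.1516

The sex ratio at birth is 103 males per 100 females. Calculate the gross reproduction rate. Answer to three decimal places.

1.177

Proportion female at birth = 100 / (100 + 103) = 0.49261.
Sum of ASFRs = 0.1605 + 0.2138 + 0.1900 + 0.2226 + 0.2810 + 0.2918 + 0.2520 + 0.2113 + 0.2090 + 0.2062 + 0.1516 = 2.3898
TFR = 2.3898
GRR = 0.49261 × 2.3898 = 1.17724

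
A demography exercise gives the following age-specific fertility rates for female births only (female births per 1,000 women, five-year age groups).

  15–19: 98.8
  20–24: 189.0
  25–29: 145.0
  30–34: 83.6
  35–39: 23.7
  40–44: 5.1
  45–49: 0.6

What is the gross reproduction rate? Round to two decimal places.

2.73

Sum of female ASFRs = 98.8 + 189.0 + 145.0 + 83.6 + 23.7 + 5.1 + 0.6 = 545.8
GRR = 5 × 545.8 / 1000 = 2.729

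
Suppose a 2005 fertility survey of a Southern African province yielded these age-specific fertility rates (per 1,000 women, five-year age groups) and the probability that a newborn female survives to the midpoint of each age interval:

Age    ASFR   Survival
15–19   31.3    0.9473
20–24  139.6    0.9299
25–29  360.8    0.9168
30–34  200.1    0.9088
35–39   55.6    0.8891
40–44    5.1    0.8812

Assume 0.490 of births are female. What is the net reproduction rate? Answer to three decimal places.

1.779

Proportion female at birth = 0.490.
Each age group contributes 5 × ASFR × survival:
  15–19: 5 × 31.3/1000 × 0.9473 = 0.14825
  20–24: 5 × 139.6/1000 × 0.9299 = 0.64907
  25–29: 5 × 360.8/1000 × 0.9168 = 1.65391
  30–34: 5 × 200.1/1000 × 0.9088 = 0.90925
  35–39: 5 × 55.6/1000 × 0.8891 = 0.24717
  40–44: 5 × 5.1/1000 × 0.8812 = 0.02247
Sum = 3.63012
NRR = 0.490 × 3.63012 = 1.77876
An NRR exceeding 1 indicates intrinsic growth under these rates.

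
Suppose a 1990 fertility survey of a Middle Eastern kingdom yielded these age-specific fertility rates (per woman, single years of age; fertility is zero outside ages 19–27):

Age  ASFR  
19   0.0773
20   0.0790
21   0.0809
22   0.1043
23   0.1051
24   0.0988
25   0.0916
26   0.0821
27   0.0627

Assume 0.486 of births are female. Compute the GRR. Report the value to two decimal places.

Proportion female at birth = 0.486.
Sum of ASFRs = 0.0773 + 0.0790 + 0.0809 + 0.1043 + 0.1051 + 0.0988 + 0.0916 + 0.0821 + 0.0627 = 0.7818
TFR = 0.7818
GRR = 0.486 × 0.7818 = 0.37995

0.38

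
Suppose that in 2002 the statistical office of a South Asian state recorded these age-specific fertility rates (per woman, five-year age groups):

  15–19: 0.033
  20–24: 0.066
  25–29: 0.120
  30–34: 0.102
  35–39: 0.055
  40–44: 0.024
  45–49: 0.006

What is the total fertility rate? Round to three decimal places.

Sum of ASFRs = 0.033 + 0.066 + 0.120 + 0.102 + 0.055 + 0.024 + 0.006 = 0.406
TFR = 5 × 0.406 = 2.03

2.030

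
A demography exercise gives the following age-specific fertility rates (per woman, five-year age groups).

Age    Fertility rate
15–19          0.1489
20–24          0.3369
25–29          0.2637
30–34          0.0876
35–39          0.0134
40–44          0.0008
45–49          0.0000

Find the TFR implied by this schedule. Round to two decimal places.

4.26

Sum of ASFRs = 0.1489 + 0.3369 + 0.2637 + 0.0876 + 0.0134 + 0.0008 + 0.0000 = 0.8513
TFR = 5 × 0.8513 = 4.2565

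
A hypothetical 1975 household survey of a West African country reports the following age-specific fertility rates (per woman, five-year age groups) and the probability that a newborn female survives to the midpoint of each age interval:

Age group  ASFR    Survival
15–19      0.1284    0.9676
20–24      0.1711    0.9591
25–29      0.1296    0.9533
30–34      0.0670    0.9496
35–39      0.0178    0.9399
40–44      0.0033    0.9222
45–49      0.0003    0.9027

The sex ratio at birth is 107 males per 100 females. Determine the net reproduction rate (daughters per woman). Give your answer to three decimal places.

Proportion female at birth = 100 / (100 + 107) = 0.48309.
Survival-weighted fertility by age (5·fₓ·Sₓ):
  15–19: 5 × 0.1284 × 0.9676 = 0.62120
  20–24: 5 × 0.1711 × 0.9591 = 0.82051
  25–29: 5 × 0.1296 × 0.9533 = 0.61774
  30–34: 5 × 0.0670 × 0.9496 = 0.31812
  35–39: 5 × 0.0178 × 0.9399 = 0.08365
  40–44: 5 × 0.0033 × 0.9222 = 0.01522
  45–49: 5 × 0.0003 × 0.9027 = 0.00135
Sum = 2.47779
NRR = 0.48309 × 2.47779 = 1.19700
An NRR exceeding 1 indicates intrinsic growth under these rates.

1.197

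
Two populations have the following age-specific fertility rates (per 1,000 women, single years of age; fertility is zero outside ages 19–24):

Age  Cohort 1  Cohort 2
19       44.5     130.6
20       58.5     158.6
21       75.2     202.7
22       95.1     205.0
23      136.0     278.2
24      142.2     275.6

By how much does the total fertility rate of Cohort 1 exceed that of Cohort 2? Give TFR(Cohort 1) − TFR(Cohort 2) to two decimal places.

-0.70

Cohort 1:
  Sum of ASFRs = 44.5 + 58.5 + 75.2 + 95.1 + 136.0 + 142.2 = 551.5
  TFR = 551.5 / 1000 = 0.5515
Cohort 2:
  Sum of ASFRs = 130.6 + 158.6 + 202.7 + 205.0 + 278.2 + 275.6 = 1250.7
  TFR = 1250.7 / 1000 = 1.2507
Difference = 0.5515 − 1.2507 = -0.6992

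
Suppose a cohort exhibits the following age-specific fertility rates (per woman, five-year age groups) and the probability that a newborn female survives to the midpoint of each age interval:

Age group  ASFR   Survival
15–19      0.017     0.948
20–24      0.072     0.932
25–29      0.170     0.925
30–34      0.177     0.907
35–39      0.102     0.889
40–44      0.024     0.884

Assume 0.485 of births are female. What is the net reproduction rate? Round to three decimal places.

1.244

Proportion female at birth = 0.485.
Weighting each age-specific rate by interval width and survival:
  15–19: 5 × 0.017 × 0.948 = 0.08058
  20–24: 5 × 0.072 × 0.932 = 0.33552
  25–29: 5 × 0.170 × 0.925 = 0.78625
  30–34: 5 × 0.177 × 0.907 = 0.80270
  35–39: 5 × 0.102 × 0.889 = 0.45339
  40–44: 5 × 0.024 × 0.884 = 0.10608
Sum = 2.56452
NRR = 0.485 × 2.56452 = 1.24379
With NRR above 1 the population is above replacement fertility.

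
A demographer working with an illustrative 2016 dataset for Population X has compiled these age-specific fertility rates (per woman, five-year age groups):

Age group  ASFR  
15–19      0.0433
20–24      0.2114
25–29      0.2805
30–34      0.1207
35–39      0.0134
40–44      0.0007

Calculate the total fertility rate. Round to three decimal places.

3.350

Sum of ASFRs = 0.0433 + 0.2114 + 0.2805 + 0.1207 + 0.0134 + 0.0007 = 0.6700
TFR = 5 × 0.6700 = 3.35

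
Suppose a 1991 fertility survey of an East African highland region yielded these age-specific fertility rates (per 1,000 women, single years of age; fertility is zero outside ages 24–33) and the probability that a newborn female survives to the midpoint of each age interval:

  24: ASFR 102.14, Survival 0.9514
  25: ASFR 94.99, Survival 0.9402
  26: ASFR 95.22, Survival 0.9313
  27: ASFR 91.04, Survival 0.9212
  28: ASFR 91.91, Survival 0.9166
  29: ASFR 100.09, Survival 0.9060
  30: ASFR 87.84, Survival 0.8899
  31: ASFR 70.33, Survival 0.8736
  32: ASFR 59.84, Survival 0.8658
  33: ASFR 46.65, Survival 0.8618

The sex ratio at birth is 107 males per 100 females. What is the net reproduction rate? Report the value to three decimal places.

Proportion female at birth = 100 / (100 + 107) = 0.48309.
Survival-weighted fertility by age (1·fₓ·Sₓ):
  24: 1 × 102.14/1000 × 0.9514 = 0.09718
  25: 1 × 94.99/1000 × 0.9402 = 0.08931
  26: 1 × 95.22/1000 × 0.9313 = 0.08868
  27: 1 × 91.04/1000 × 0.9212 = 0.08387
  28: 1 × 91.91/1000 × 0.9166 = 0.08424
  29: 1 × 100.09/1000 × 0.9060 = 0.09068
  30: 1 × 87.84/1000 × 0.8899 = 0.07817
  31: 1 × 70.33/1000 × 0.8736 = 0.06144
  32: 1 × 59.84/1000 × 0.8658 = 0.05181
  33: 1 × 46.65/1000 × 0.8618 = 0.04020
Sum = 0.76558
NRR = 0.48309 × 0.76558 = 0.36984
NRR < 1, so the cohort does not fully replace itself.

0.370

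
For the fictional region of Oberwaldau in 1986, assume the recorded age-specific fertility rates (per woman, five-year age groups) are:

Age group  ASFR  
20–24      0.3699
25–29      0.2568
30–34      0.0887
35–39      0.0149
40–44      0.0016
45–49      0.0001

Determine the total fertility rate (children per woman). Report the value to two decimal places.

Sum of ASFRs = 0.3699 + 0.2568 + 0.0887 + 0.0149 + 0.0016 + 0.0001 = 0.7320
TFR = 5 × 0.7320 = 3.66

3.66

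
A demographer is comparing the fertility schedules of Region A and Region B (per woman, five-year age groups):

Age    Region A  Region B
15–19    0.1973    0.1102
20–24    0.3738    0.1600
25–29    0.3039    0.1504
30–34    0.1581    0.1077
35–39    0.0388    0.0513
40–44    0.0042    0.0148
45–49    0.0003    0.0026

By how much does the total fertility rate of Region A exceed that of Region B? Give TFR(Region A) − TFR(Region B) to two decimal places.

2.40

Region A:
  Sum of ASFRs = 0.1973 + 0.3738 + 0.3039 + 0.1581 + 0.0388 + 0.0042 + 0.0003 = 1.0764
  TFR = 5 × 1.0764 = 5.382
Region B:
  Sum of ASFRs = 0.1102 + 0.1600 + 0.1504 + 0.1077 + 0.0513 + 0.0148 + 0.0026 = 0.5970
  TFR = 5 × 0.5970 = 2.985
Difference = 5.382 − 2.985 = 2.397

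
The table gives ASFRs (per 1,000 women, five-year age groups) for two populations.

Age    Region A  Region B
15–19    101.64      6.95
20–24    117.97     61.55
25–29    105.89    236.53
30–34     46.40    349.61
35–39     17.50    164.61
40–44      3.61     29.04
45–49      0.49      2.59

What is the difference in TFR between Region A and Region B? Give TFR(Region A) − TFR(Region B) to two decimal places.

-2.29

Region A:
  Sum of ASFRs = 101.64 + 117.97 + 105.89 + 46.40 + 17.50 + 3.61 + 0.49 = 393.50
  TFR = 5 × 393.50 / 1000 = 1.9675
Region B:
  Sum of ASFRs = 6.95 + 61.55 + 236.53 + 349.61 + 164.61 + 29.04 + 2.59 = 850.88
  TFR = 5 × 850.88 / 1000 = 4.2544
Difference = 1.9675 − 4.2544 = -2.2869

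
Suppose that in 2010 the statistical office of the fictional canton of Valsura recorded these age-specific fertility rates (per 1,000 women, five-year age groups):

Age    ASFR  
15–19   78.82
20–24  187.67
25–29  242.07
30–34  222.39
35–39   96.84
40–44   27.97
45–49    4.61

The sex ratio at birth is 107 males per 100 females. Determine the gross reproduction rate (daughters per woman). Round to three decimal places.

Proportion female at birth = 100 / (100 + 107) = 0.48309.
Sum of ASFRs = 78.82 + 187.67 + 242.07 + 222.39 + 96.84 + 27.97 + 4.61 = 860.37
TFR = 5 × 860.37 / 1000 = 4.30185
GRR = 0.48309 × 4.30185 = 2.07818

2.078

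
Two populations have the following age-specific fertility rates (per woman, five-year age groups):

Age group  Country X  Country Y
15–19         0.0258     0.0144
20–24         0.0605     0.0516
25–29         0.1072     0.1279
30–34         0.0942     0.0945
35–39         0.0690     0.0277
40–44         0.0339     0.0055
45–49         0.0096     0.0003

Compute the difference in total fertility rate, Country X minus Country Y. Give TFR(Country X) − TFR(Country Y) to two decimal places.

0.39

Country X:
  Sum of ASFRs = 0.0258 + 0.0605 + 0.1072 + 0.0942 + 0.0690 + 0.0339 + 0.0096 = 0.4002
  TFR = 5 × 0.4002 = 2.001
Country Y:
  Sum of ASFRs = 0.0144 + 0.0516 + 0.1279 + 0.0945 + 0.0277 + 0.0055 + 0.0003 = 0.3219
  TFR = 5 × 0.3219 = 1.6095
Difference = 2.001 − 1.6095 = 0.3915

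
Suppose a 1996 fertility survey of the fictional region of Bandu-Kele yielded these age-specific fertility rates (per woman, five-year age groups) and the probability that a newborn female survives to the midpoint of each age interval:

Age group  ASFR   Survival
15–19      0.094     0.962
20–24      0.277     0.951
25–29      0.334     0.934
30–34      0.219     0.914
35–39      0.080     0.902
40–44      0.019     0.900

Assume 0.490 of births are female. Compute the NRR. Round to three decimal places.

2.340

Proportion female at birth = 0.490.
Weighting each age-specific rate by interval width and survival:
  15–19: 5 × 0.094 × 0.962 = 0.45214
  20–24: 5 × 0.277 × 0.951 = 1.31714
  25–29: 5 × 0.334 × 0.934 = 1.55978
  30–34: 5 × 0.219 × 0.914 = 1.00083
  35–39: 5 × 0.080 × 0.902 = 0.36080
  40–44: 5 × 0.019 × 0.900 = 0.08550
Sum = 4.77619
NRR = 0.490 × 4.77619 = 2.34033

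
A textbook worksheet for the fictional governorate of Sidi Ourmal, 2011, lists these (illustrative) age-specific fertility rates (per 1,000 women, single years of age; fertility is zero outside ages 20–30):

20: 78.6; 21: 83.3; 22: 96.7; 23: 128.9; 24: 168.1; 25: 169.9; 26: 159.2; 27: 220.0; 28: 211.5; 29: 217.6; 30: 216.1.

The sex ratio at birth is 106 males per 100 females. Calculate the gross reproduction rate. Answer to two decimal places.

Proportion female at birth = 100 / (100 + 106) = 0.48544.
Sum of ASFRs = 78.6 + 83.3 + 96.7 + 128.9 + 168.1 + 169.9 + 159.2 + 220.0 + 211.5 + 217.6 + 216.1 = 1749.9
TFR = 1749.9 / 1000 = 1.7499
GRR = 0.48544 × 1.7499 = 0.84947

0.85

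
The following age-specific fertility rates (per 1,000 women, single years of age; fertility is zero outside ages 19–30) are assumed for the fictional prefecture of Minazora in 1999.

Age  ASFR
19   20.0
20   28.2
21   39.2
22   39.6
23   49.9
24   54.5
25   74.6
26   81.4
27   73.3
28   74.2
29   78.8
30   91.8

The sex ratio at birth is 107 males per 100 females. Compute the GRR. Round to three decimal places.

Proportion female at birth = 100 / (100 + 107) = 0.48309.
Sum of ASFRs = 20.0 + 28.2 + 39.2 + 39.6 + 49.9 + 54.5 + 74.6 + 81.4 + 73.3 + 74.2 + 78.8 + 91.8 = 705.5
TFR = 705.5 / 1000 = 0.7055
GRR = 0.48309 × 0.7055 = 0.34082

0.341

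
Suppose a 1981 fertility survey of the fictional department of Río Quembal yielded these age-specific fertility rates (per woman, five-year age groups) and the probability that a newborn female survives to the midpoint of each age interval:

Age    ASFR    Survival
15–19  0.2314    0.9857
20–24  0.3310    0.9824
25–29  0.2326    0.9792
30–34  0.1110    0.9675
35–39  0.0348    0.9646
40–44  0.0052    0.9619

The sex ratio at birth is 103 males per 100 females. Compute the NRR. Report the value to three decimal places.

Proportion female at birth = 100 / (100 + 103) = 0.49261.
Survival-weighted fertility by age (5·fₓ·Sₓ):
  15–19: 5 × 0.2314 × 0.9857 = 1.14045
  20–24: 5 × 0.3310 × 0.9824 = 1.62587
  25–29: 5 × 0.2326 × 0.9792 = 1.13881
  30–34: 5 × 0.1110 × 0.9675 = 0.53696
  35–39: 5 × 0.0348 × 0.9646 = 0.16784
  40–44: 5 × 0.0052 × 0.9619 = 0.02501
Sum = 4.63494
NRR = 0.49261 × 4.63494 = 2.28322

2.283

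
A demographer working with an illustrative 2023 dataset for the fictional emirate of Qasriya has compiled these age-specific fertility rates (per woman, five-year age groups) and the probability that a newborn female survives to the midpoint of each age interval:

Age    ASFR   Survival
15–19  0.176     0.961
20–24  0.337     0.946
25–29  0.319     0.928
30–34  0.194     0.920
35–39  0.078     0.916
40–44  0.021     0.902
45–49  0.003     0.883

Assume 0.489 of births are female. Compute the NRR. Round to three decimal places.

Proportion female at birth = 0.489.
Each age group contributes 5 × ASFR × survival:
  15–19: 5 × 0.176 × 0.961 = 0.84568
  20–24: 5 × 0.337 × 0.946 = 1.59401
  25–29: 5 × 0.319 × 0.928 = 1.48016
  30–34: 5 × 0.194 × 0.920 = 0.89240
  35–39: 5 × 0.078 × 0.916 = 0.35724
  40–44: 5 × 0.021 × 0.902 = 0.09471
  45–49: 5 × 0.003 × 0.883 = 0.01325
Sum = 5.27745
NRR = 0.489 × 5.27745 = 2.58067
An NRR exceeding 1 indicates intrinsic growth under these rates.

2.581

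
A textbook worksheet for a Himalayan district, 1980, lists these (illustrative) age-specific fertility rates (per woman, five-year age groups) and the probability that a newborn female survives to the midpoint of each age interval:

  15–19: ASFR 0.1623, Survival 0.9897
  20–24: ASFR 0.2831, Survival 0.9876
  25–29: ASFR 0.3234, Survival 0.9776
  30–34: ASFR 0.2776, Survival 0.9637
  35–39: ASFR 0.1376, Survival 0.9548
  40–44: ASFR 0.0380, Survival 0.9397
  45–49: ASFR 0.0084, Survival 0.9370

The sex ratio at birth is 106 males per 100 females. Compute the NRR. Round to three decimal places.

Proportion female at birth = 100 / (100 + 106) = 0.48544.
Each age group contributes 5 × ASFR × survival:
  15–19: 5 × 0.1623 × 0.9897 = 0.80314
  20–24: 5 × 0.2831 × 0.9876 = 1.39795
  25–29: 5 × 0.3234 × 0.9776 = 1.58078
  30–34: 5 × 0.2776 × 0.9637 = 1.33762
  35–39: 5 × 0.1376 × 0.9548 = 0.65690
  40–44: 5 × 0.0380 × 0.9397 = 0.17854
  45–49: 5 × 0.0084 × 0.9370 = 0.03935
Sum = 5.99428
NRR = 0.48544 × 5.99428 = 2.90986

2.910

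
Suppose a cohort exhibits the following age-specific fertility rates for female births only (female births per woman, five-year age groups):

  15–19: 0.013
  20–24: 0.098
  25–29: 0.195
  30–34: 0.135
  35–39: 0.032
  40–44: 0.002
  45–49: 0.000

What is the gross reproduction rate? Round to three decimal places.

2.375

Sum of female ASFRs = 0.013 + 0.098 + 0.195 + 0.135 + 0.032 + 0.002 + 0.000 = 0.475
GRR = 5 × 0.475 = 2.375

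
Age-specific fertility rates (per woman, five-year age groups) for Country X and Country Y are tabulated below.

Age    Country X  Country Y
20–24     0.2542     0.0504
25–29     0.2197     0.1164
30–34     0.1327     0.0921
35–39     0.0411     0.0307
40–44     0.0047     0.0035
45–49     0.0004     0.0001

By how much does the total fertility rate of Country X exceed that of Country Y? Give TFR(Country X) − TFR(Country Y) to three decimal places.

Country X:
  Sum of ASFRs = 0.2542 + 0.2197 + 0.1327 + 0.0411 + 0.0047 + 0.0004 = 0.6528
  TFR = 5 × 0.6528 = 3.264
Country Y:
  Sum of ASFRs = 0.0504 + 0.1164 + 0.0921 + 0.0307 + 0.0035 + 0.0001 = 0.2932
  TFR = 5 × 0.2932 = 1.466
Difference = 3.264 − 1.466 = 1.798

1.798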